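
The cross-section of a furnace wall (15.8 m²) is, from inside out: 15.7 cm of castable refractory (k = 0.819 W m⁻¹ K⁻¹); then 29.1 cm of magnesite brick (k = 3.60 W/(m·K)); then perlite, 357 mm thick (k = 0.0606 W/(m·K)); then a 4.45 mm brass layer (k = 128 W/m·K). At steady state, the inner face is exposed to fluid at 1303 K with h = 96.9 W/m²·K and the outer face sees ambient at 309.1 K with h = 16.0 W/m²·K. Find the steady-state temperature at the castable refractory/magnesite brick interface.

Series thermal resistances, inner to outer:
  R_conv,in = 1/(hA) = 1/(96.9·15.8) = 6.532×10^-4 K/W
  R_castable refractory = L/(kA) = 0.157/(0.819·15.8) = 0.01213 K/W
  R_magnesite brick = L/(kA) = 0.291/(3.60·15.8) = 0.005116 K/W
  R_perlite = L/(kA) = 0.357/(0.0606·15.8) = 0.3729 K/W
  R_brass = L/(kA) = 0.00445/(128·15.8) = 2.200×10^-6 K/W
  R_conv,out = 1/(hA) = 1/(16.0·15.8) = 0.003956 K/W
ΣR = 6.532×10^-4 + 0.01213 + 0.005116 + 0.3729 + 2.200×10^-6 + 0.003956 = 0.3948 K/W
Q = ΔT/ΣR = (1303 K − 309.1 K)/0.3948 = 2517 W
From the inner boundary to the castable refractory/magnesite brick interface, ΣR_partial = 0.01278 K/W.
T_interface = T_in − Q·ΣR_partial = 1303 K − (2517)(0.01278) = 1271 K

T = 1271 K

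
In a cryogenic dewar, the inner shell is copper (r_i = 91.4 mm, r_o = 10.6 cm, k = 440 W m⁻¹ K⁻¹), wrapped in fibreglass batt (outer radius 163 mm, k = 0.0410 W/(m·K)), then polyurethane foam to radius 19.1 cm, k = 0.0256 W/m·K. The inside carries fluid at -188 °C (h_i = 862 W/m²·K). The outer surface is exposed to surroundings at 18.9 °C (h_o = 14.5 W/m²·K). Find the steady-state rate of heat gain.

Series thermal resistances, inner to outer:
  R_conv,in = 1/(4πr²h) = 1/(4π·0.0914²·862) = 0.01105 K/W
  R_copper = (1/0.0914 − 1/0.106)/(4πk) = 1.507/(4π·440) = 2.725×10^-4 K/W
  R_fibreglass batt = (1/0.106 − 1/0.163)/(4πk) = 3.299/(4π·0.0410) = 6.403 K/W
  R_polyurethane foam = (1/0.163 − 1/0.191)/(4πk) = 0.8994/(4π·0.0256) = 2.796 K/W
  R_conv,out = 1/(4πr²h) = 1/(4π·0.191²·14.5) = 0.1504 K/W
ΣR = 0.01105 + 2.725×10^-4 + 6.403 + 2.796 + 0.1504 = 9.361 K/W
Q = ΔT/ΣR = (-188 °C − 18.9 °C)/9.361 = -22.1 W
(Negative Q ⇒ heat flows inward; heat gain = 22.1 W.)

Q = 22.1 W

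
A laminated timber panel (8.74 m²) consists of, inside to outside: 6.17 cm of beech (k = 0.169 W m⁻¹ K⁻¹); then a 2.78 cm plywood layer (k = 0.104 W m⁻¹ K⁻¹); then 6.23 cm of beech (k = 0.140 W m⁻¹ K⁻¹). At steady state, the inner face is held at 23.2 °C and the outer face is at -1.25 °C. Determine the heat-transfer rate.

Q = 198 W

Resistance network (inner→outer):
  R_beech = L/(kA) = 0.0617/(0.169·8.74) = 0.04177 K/W
  R_plywood = L/(kA) = 0.0278/(0.104·8.74) = 0.03058 K/W
  R_beech = L/(kA) = 0.0623/(0.140·8.74) = 0.05092 K/W
ΣR = 0.04177 + 0.03058 + 0.05092 = 0.1233 K/W
Q = ΔT/ΣR = (23.2 °C − -1.25 °C)/0.1233 = 198 W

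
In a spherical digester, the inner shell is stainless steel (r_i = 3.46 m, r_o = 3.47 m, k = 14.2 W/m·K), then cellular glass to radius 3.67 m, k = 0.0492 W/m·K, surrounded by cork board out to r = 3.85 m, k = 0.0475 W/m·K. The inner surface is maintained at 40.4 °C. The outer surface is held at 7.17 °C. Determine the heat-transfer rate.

Q = 711 W

Resistance network (inner→outer):
  R_stainless steel = (1/3.46 − 1/3.47)/(4πk) = 8.329×10^-4/(4π·14.2) = 4.668×10^-6 K/W
  R_cellular glass = (1/3.47 − 1/3.67)/(4πk) = 0.01570/(4π·0.0492) = 0.02540 K/W
  R_cork board = (1/3.67 − 1/3.85)/(4πk) = 0.01274/(4π·0.0475) = 0.02134 K/W
ΣR = 4.668×10^-6 + 0.02540 + 0.02134 = 0.04674 K/W
Q = ΔT/ΣR = (40.4 °C − 7.17 °C)/0.04674 = 711 W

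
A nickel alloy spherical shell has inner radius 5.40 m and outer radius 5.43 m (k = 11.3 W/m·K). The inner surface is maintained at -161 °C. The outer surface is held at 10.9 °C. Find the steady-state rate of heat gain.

Q = 23900 kW

Q = 4πk·ΔT/(1/r₁ − 1/r₂) = 4π × 11.3 × 171.9 / (1/5.40 − 1/5.43) = 2.39×10^7 W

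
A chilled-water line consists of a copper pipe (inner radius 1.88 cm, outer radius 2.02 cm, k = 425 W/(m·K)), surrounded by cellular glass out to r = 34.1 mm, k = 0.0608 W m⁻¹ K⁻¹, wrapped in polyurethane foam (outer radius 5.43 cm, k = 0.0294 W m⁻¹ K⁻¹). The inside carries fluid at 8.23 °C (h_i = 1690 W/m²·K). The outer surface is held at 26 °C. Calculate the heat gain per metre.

Resistance network (inner→outer):
  R'_conv,in = 1/(2πr h) = 1/(2π·0.0188·1690) = 0.005009 m·K/W
  R'_copper = ln(0.0202/0.0188)/(2πk) = 0.07183/(2π·425) = 2.690×10^-5 m·K/W
  R'_cellular glass = ln(0.0341/0.0202)/(2πk) = 0.5236/(2π·0.0608) = 1.371 m·K/W
  R'_polyurethane foam = ln(0.0543/0.0341)/(2πk) = 0.4652/(2π·0.0294) = 2.518 m·K/W
ΣR = 0.005009 + 2.690×10^-5 + 1.371 + 2.518 = 3.894 m·K/W
Q' = ΔT/ΣR = (8.23 °C − 26 °C)/3.894 = -4.56 W/m
(Negative Q' ⇒ heat flows inward; heat gain = 4.56 W/m.)

Q' = 4.56 W/m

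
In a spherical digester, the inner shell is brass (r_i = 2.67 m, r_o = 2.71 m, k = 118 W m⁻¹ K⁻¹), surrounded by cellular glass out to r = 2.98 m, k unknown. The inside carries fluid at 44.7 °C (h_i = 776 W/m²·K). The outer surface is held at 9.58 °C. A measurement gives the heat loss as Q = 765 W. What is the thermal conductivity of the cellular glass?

k = 0.0580 W/m·K

ΣR = ΔT/Q = |44.7 − 9.58|/765 = 0.04591 K/W
Known resistances:
  R_conv,in = 1/(4πr²h) = 1/(4π·2.67²·776) = 1.438×10^-5 K/W
  R_brass = (1/2.67 − 1/2.71)/(4πk) = 0.005528/(4π·118) = 3.728×10^-6 K/W
R_cellular glass = ΣR − ΣR_known = 0.04591 − 1.811×10^-5 = 0.04589 K/W
(1/r₁−1/r₂)/(4πk) = 0.04589 ⇒ k = 0.03343/(4π·0.04589) = 0.0580 W/m·K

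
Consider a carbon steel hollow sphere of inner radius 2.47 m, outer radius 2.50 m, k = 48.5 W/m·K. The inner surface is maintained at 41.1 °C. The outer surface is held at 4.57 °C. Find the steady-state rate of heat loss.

Q = 4πk·ΔT/(1/r₁ − 1/r₂) = 4π × 48.5 × 36.53 / (1/2.47 − 1/2.50) = 4.58×10^6 W

Q = 4.58×10^6 W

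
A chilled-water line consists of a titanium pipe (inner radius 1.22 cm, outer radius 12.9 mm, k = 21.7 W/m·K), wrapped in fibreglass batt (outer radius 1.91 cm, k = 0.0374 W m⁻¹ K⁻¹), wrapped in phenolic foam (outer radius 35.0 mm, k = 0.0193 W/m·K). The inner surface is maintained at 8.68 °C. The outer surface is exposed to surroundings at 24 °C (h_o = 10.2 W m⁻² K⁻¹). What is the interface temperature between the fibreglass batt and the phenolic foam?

T = 12.3 °C

Series thermal resistances, inner to outer:
  R'_titanium = ln(0.0129/0.0122)/(2πk) = 0.05579/(2π·21.7) = 4.092×10^-4 m·K/W
  R'_fibreglass batt = ln(0.0191/0.0129)/(2πk) = 0.3925/(2π·0.0374) = 1.670 m·K/W
  R'_phenolic foam = ln(0.0350/0.0191)/(2πk) = 0.6057/(2π·0.0193) = 4.994 m·K/W
  R'_conv,out = 1/(2πr h) = 1/(2π·0.0350·10.2) = 0.4458 m·K/W
ΣR = 4.092×10^-4 + 1.670 + 4.994 + 0.4458 = 7.110 m·K/W
Q' = ΔT/ΣR = (8.68 °C − 24 °C)/7.110 = -2.155 W/m
From the inner boundary to the fibreglass batt/phenolic foam interface, ΣR_partial = 1.670 m·K/W.
T_interface = T_in − Q'·ΣR_partial = 8.68 °C − (-2.155)(1.670) = 12.3 °C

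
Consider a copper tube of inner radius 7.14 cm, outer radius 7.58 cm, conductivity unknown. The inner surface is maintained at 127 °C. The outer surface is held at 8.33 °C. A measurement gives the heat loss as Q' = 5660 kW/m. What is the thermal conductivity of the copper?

k = 454 W/m·K

ΣR = ΔT/Q' = |127 − 8.33|/5.66×10^6 = 2.097×10^-5 m·K/W
ln(r₂/r₁)/(2πk) = 2.097×10^-5 ⇒ k = 0.05980/(2π·2.097×10^-5) = 454 W/m·K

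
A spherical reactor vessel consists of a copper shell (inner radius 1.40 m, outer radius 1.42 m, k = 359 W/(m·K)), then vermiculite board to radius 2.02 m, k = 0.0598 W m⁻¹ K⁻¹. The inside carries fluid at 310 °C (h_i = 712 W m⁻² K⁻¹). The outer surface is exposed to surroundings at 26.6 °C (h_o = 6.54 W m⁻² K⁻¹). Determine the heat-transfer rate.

Q = 1010 W

Series thermal resistances, inner to outer:
  R_conv,in = 1/(4πr²h) = 1/(4π·1.40²·712) = 5.702×10^-5 K/W
  R_copper = (1/1.40 − 1/1.42)/(4πk) = 0.01006/(4π·359) = 2.230×10^-6 K/W
  R_vermiculite board = (1/1.42 − 1/2.02)/(4πk) = 0.2092/(4π·0.0598) = 0.2784 K/W
  R_conv,out = 1/(4πr²h) = 1/(4π·2.02²·6.54) = 0.002982 K/W
ΣR = 5.702×10^-5 + 2.230×10^-6 + 0.2784 + 0.002982 = 0.2814 K/W
Q = ΔT/ΣR = (310 °C − 26.6 °C)/0.2814 = 1010 W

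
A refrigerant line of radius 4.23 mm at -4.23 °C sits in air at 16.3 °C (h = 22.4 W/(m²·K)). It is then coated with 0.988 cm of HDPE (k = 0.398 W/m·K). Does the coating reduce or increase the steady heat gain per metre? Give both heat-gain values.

Critical radius for a cylinder: r_cr = k/h = 0.0178 m = 1.78 cm.
Outer radius after coating: r₂ = 0.00423 + 0.00988 = 0.01411 m.
Since r₁ < r_cr and r₂ ≤ r_cr, the coating moves toward the maximum at r_cr — heat gain rises.
Bare: R = 1/(2πr₁h) = 1.680 m·K/W; Q = 20.53/1.680 = 12.2 W/m.
Coated: R = R_cond + R_conv = 0.9853 m·K/W; Q = 20.53/0.9853 = 20.8 W/m.

increases: 12.2 → 20.8 W/m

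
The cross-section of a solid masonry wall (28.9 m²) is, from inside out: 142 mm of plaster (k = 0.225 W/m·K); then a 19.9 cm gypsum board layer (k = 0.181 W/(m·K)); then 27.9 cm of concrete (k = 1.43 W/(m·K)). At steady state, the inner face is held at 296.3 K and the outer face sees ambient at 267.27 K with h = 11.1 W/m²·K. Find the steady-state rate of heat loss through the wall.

Treat each layer as a resistance in series:
  R_plaster = L/(kA) = 0.142/(0.225·28.9) = 0.02184 K/W
  R_gypsum board = L/(kA) = 0.199/(0.181·28.9) = 0.03804 K/W
  R_concrete = L/(kA) = 0.279/(1.43·28.9) = 0.006751 K/W
  R_conv,out = 1/(hA) = 1/(11.1·28.9) = 0.003117 K/W
ΣR = 0.02184 + 0.03804 + 0.006751 + 0.003117 = 0.06975 K/W
Q = ΔT/ΣR = (296.3 K − 267.27 K)/0.06975 = 416 W

Q = 416 W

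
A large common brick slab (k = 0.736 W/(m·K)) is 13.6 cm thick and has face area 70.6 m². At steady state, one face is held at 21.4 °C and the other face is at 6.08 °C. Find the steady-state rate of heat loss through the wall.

Q = 5.85 kW

Q = kA·ΔT/L = 0.736 × 70.6 × |21.4 °C − 6.08 °C| / 0.136 = 5850 W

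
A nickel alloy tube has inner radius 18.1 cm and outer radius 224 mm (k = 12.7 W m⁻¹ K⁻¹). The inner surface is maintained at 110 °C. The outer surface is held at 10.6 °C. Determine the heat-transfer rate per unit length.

Q' = 37.2 kW/m

Q' = 2πk·ΔT/ln(r₂/r₁) = 2π × 12.7 × 99.4 / ln(0.224/0.181) = 37200 W/m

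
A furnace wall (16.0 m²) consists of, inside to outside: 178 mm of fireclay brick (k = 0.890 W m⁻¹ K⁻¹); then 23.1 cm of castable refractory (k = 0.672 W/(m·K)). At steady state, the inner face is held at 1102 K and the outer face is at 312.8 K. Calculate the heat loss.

Resistance network (inner→outer):
  R_fireclay brick = L/(kA) = 0.178/(0.890·16.0) = 0.01250 K/W
  R_castable refractory = L/(kA) = 0.231/(0.672·16.0) = 0.02148 K/W
ΣR = 0.01250 + 0.02148 = 0.03398 K/W
Q = ΔT/ΣR = (1102 K − 312.8 K)/0.03398 = 23200 W

Q = 23200 W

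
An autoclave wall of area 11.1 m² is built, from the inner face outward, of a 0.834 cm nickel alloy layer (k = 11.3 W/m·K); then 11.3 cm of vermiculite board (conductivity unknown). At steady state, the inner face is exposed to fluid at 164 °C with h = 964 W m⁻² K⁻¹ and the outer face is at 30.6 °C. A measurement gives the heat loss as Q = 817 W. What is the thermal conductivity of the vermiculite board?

ΣR = ΔT/Q = |164 − 30.6|/817 = 0.1633 K/W
Known resistances:
  R_conv,in = 1/(hA) = 1/(964·11.1) = 9.345×10^-5 K/W
  R_nickel alloy = L/(kA) = 0.00834/(11.3·11.1) = 6.649×10^-5 K/W
R_vermiculite board = ΣR − ΣR_known = 0.1633 − 1.599×10^-4 = 0.1631 K/W
L/(kA) = 0.1631 ⇒ k = 0.113/(0.1631·11.1) = 0.0624 W/m·K

k = 0.0624 W/m·K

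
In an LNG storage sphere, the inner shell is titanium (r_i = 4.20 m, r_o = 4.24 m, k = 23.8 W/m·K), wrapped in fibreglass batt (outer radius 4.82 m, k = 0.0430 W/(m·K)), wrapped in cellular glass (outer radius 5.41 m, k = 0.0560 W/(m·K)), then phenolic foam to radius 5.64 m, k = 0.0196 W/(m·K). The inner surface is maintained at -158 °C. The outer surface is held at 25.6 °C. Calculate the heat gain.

Series thermal resistances, inner to outer:
  R_titanium = (1/4.20 − 1/4.24)/(4πk) = 0.002246/(4π·23.8) = 7.510×10^-6 K/W
  R_fibreglass batt = (1/4.24 − 1/4.82)/(4πk) = 0.02838/(4π·0.0430) = 0.05252 K/W
  R_cellular glass = (1/4.82 − 1/5.41)/(4πk) = 0.02263/(4π·0.0560) = 0.03215 K/W
  R_phenolic foam = (1/5.41 − 1/5.64)/(4πk) = 0.007538/(4π·0.0196) = 0.03060 K/W
ΣR = 7.510×10^-6 + 0.05252 + 0.03215 + 0.03060 = 0.1153 K/W
Q = ΔT/ΣR = (-158 °C − 25.6 °C)/0.1153 = -1590 W
(Negative Q ⇒ heat flows inward; heat gain = 1590 W.)

Q = 1590 W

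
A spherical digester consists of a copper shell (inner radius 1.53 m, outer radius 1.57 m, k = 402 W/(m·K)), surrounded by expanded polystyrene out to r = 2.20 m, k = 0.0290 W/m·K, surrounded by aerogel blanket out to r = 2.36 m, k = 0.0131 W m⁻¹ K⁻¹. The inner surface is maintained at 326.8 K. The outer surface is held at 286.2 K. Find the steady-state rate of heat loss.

Treat each layer as a resistance in series:
  R_copper = (1/1.53 − 1/1.57)/(4πk) = 0.01665/(4π·402) = 3.296×10^-6 K/W
  R_expanded polystyrene = (1/1.57 − 1/2.20)/(4πk) = 0.1824/(4π·0.0290) = 0.5005 K/W
  R_aerogel blanket = (1/2.20 − 1/2.36)/(4πk) = 0.03082/(4π·0.0131) = 0.1872 K/W
ΣR = 3.296×10^-6 + 0.5005 + 0.1872 = 0.6877 K/W
Q = ΔT/ΣR = (326.8 K − 286.2 K)/0.6877 = 59.0 W

Q = 59.0 W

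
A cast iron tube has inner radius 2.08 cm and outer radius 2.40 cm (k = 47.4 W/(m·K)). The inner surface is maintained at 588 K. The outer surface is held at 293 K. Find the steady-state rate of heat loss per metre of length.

Q' = 2πk·ΔT/ln(r₂/r₁) = 2π × 47.4 × 295 / ln(0.0240/0.0208) = 6.14×10^5 W/m

Q' = 6.14×10^5 W/m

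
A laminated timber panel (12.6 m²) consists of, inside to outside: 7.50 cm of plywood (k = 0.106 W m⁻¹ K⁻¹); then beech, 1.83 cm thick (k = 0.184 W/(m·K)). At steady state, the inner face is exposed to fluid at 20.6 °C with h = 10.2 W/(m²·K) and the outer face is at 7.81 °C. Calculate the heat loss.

Resistance network (inner→outer):
  R_conv,in = 1/(hA) = 1/(10.2·12.6) = 0.007781 K/W
  R_plywood = L/(kA) = 0.0750/(0.106·12.6) = 0.05615 K/W
  R_beech = L/(kA) = 0.0183/(0.184·12.6) = 0.007893 K/W
ΣR = 0.007781 + 0.05615 + 0.007893 = 0.07182 K/W
Q = ΔT/ΣR = (20.6 °C − 7.81 °C)/0.07182 = 178 W

Q = 178 W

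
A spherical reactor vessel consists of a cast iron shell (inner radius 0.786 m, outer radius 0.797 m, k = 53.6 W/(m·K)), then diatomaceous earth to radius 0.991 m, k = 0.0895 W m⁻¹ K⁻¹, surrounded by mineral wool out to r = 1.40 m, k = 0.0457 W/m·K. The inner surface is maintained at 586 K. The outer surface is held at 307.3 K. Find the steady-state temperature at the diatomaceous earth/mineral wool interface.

Treat each layer as a resistance in series:
  R_cast iron = (1/0.786 − 1/0.797)/(4πk) = 0.01756/(4π·53.6) = 2.607×10^-5 K/W
  R_diatomaceous earth = (1/0.797 − 1/0.991)/(4πk) = 0.2456/(4π·0.0895) = 0.2184 K/W
  R_mineral wool = (1/0.991 − 1/1.40)/(4πk) = 0.2948/(4π·0.0457) = 0.5133 K/W
ΣR = 2.607×10^-5 + 0.2184 + 0.5133 = 0.7317 K/W
Q = ΔT/ΣR = (586 K − 307.3 K)/0.7317 = 380.9 W
From the inner boundary to the diatomaceous earth/mineral wool interface, ΣR_partial = 0.2184 K/W.
T_interface = T_in − Q·ΣR_partial = 586 K − (380.9)(0.2184) = 503 K

T = 503 K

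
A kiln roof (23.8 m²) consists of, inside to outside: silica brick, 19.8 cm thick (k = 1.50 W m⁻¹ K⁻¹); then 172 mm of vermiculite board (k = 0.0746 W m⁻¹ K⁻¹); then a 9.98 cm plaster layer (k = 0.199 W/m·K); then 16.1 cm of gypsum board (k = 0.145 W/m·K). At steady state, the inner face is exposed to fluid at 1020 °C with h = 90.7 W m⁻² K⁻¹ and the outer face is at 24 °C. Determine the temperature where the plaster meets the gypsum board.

T = 296 °C

Resistance network (inner→outer):
  R_conv,in = 1/(hA) = 1/(90.7·23.8) = 4.633×10^-4 K/W
  R_silica brick = L/(kA) = 0.198/(1.50·23.8) = 0.005546 K/W
  R_vermiculite board = L/(kA) = 0.172/(0.0746·23.8) = 0.09688 K/W
  R_plaster = L/(kA) = 0.0998/(0.199·23.8) = 0.02107 K/W
  R_gypsum board = L/(kA) = 0.161/(0.145·23.8) = 0.04665 K/W
ΣR = 4.633×10^-4 + 0.005546 + 0.09688 + 0.02107 + 0.04665 = 0.1706 K/W
Q = ΔT/ΣR = (1020 °C − 24 °C)/0.1706 = 5838 W
From the inner boundary to the plaster/gypsum board interface, ΣR_partial = 0.1240 K/W.
T_interface = T_in − Q·ΣR_partial = 1020 °C − (5838)(0.1240) = 296 °C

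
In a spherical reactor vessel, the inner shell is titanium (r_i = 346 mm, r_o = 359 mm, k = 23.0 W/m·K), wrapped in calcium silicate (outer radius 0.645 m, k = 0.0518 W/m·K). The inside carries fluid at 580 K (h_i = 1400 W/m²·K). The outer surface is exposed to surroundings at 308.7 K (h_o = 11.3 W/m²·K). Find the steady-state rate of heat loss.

Q = 142 W

Series thermal resistances, inner to outer:
  R_conv,in = 1/(4πr²h) = 1/(4π·0.346²·1400) = 4.748×10^-4 K/W
  R_titanium = (1/0.346 − 1/0.359)/(4πk) = 0.1047/(4π·23.0) = 3.621×10^-4 K/W
  R_calcium silicate = (1/0.359 − 1/0.645)/(4πk) = 1.235/(4π·0.0518) = 1.897 K/W
  R_conv,out = 1/(4πr²h) = 1/(4π·0.645²·11.3) = 0.01693 K/W
ΣR = 4.748×10^-4 + 3.621×10^-4 + 1.897 + 0.01693 = 1.915 K/W
Q = ΔT/ΣR = (580 K − 308.7 K)/1.915 = 142 W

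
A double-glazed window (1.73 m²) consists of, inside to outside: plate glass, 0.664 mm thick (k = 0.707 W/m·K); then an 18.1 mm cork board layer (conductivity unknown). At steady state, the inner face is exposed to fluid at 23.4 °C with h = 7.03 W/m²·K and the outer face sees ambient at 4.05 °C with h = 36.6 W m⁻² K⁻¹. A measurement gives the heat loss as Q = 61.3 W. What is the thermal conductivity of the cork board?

k = 0.0482 W/m·K

ΣR = ΔT/Q = |23.4 − 4.05|/61.3 = 0.3157 K/W
Known resistances:
  R_conv,in = 1/(hA) = 1/(7.03·1.73) = 0.08222 K/W
  R_plate glass = L/(kA) = 6.64×10^-4/(0.707·1.73) = 5.429×10^-4 K/W
  R_conv,out = 1/(hA) = 1/(36.6·1.73) = 0.01579 K/W
R_cork board = ΣR − ΣR_known = 0.3157 − 0.09855 = 0.2171 K/W
L/(kA) = 0.2171 ⇒ k = 0.0181/(0.2171·1.73) = 0.0482 W/m·K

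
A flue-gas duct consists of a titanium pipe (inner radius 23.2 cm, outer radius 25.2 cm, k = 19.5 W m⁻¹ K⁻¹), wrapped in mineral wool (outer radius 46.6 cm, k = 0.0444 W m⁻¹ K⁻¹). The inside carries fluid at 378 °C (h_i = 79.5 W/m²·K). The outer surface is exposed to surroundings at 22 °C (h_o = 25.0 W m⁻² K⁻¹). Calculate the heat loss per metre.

Series thermal resistances, inner to outer:
  R'_conv,in = 1/(2πr h) = 1/(2π·0.232·79.5) = 0.008629 m·K/W
  R'_titanium = ln(0.252/0.232)/(2πk) = 0.08269/(2π·19.5) = 6.749×10^-4 m·K/W
  R'_mineral wool = ln(0.466/0.252)/(2πk) = 0.6148/(2π·0.0444) = 2.204 m·K/W
  R'_conv,out = 1/(2πr h) = 1/(2π·0.466·25.0) = 0.01366 m·K/W
ΣR = 0.008629 + 6.749×10^-4 + 2.204 + 0.01366 = 2.227 m·K/W
Q' = ΔT/ΣR = (378 °C − 22 °C)/2.227 = 160 W/m

Q' = 160 W/m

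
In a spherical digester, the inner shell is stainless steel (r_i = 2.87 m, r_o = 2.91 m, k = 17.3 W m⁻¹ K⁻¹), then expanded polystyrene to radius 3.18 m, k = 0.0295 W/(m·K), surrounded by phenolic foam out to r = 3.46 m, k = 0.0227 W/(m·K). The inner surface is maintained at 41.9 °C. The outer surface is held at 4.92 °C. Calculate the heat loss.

Q = 220 W

Resistance network (inner→outer):
  R_stainless steel = (1/2.87 − 1/2.91)/(4πk) = 0.004789/(4π·17.3) = 2.203×10^-5 K/W
  R_expanded polystyrene = (1/2.91 − 1/3.18)/(4πk) = 0.02918/(4π·0.0295) = 0.07871 K/W
  R_phenolic foam = (1/3.18 − 1/3.46)/(4πk) = 0.02545/(4π·0.0227) = 0.08921 K/W
ΣR = 2.203×10^-5 + 0.07871 + 0.08921 = 0.1679 K/W
Q = ΔT/ΣR = (41.9 °C − 4.92 °C)/0.1679 = 220 W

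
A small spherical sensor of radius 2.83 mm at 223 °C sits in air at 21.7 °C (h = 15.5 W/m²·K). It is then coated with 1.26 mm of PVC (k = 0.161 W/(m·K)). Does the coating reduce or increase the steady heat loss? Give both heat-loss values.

Critical radius for a sphere: r_cr = 2k/h = 0.0208 m = 2.08 cm.
Outer radius after coating: r₂ = 0.00283 + 0.00126 = 0.00409 m.
Since r₁ < r_cr and r₂ ≤ r_cr, the coating moves toward the maximum at r_cr — heat loss rises.
Bare: R = 1/(4πr₁²h) = 641.0 K/W; Q = 201.3/641.0 = 0.314 W.
Coated: R = R_cond + R_conv = 360.7 K/W; Q = 201.3/360.7 = 0.558 W.

increases: 0.314 → 0.558 W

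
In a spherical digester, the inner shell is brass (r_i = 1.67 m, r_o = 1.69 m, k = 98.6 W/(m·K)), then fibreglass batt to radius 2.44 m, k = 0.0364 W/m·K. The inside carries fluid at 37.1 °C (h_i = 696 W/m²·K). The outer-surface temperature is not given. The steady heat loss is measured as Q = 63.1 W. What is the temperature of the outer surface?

Sum the resistances:
  R_conv,in = 1/(4πr²h) = 1/(4π·1.67²·696) = 4.100×10^-5 K/W
  R_brass = (1/1.67 − 1/1.69)/(4πk) = 0.007086/(4π·98.6) = 5.719×10^-6 K/W
  R_fibreglass batt = (1/1.69 − 1/2.44)/(4πk) = 0.1819/(4π·0.0364) = 0.3976 K/W
ΣR = 0.3977 K/W
ΔT = Q·ΣR = 63.1 × 0.3977 = 25.09 K
Heat flows outward, so T_out = T_in − ΔT = 37.1 − 25.09 = 12.0 °C

T_out = 12.0 °C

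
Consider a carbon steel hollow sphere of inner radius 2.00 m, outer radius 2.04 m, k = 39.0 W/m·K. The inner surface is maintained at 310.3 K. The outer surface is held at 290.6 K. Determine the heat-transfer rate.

Q = 9.85×10^5 W

Q = 4πk·ΔT/(1/r₁ − 1/r₂) = 4π × 39.0 × 19.7 / (1/2.00 − 1/2.04) = 9.85×10^5 W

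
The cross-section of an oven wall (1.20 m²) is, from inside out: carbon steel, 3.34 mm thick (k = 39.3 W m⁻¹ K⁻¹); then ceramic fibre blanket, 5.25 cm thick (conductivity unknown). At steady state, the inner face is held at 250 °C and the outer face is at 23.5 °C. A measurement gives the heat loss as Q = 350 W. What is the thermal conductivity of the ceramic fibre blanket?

ΣR = ΔT/Q = |250 − 23.5|/350 = 0.6471 K/W
Known resistances:
  R_carbon steel = L/(kA) = 0.00334/(39.3·1.20) = 7.082×10^-5 K/W
R_ceramic fibre blanket = ΣR − ΣR_known = 0.6471 − 7.082×10^-5 = 0.6470 K/W
L/(kA) = 0.6470 ⇒ k = 0.0525/(0.6470·1.20) = 0.0676 W/m·K

k = 0.0676 W/m·K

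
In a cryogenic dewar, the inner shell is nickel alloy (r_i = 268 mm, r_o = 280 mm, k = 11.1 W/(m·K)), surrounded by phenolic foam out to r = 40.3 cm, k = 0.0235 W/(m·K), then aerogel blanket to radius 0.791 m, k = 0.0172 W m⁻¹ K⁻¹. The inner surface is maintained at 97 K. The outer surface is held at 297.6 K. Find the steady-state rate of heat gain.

Q = 21.5 W

Treat each layer as a resistance in series:
  R_nickel alloy = (1/0.268 − 1/0.280)/(4πk) = 0.1599/(4π·11.1) = 0.001146 K/W
  R_phenolic foam = (1/0.280 − 1/0.403)/(4πk) = 1.090/(4π·0.0235) = 3.691 K/W
  R_aerogel blanket = (1/0.403 − 1/0.791)/(4πk) = 1.217/(4π·0.0172) = 5.631 K/W
ΣR = 0.001146 + 3.691 + 5.631 = 9.323 K/W
Q = ΔT/ΣR = (97 K − 297.6 K)/9.323 = -21.5 W
(Negative Q ⇒ heat flows inward; heat gain = 21.5 W.)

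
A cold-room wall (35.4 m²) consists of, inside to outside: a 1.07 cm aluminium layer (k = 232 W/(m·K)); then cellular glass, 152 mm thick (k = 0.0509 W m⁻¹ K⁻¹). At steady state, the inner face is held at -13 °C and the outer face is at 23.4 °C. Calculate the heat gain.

Q = 431 W

Series thermal resistances, inner to outer:
  R_aluminium = L/(kA) = 0.0107/(232·35.4) = 1.303×10^-6 K/W
  R_cellular glass = L/(kA) = 0.152/(0.0509·35.4) = 0.08436 K/W
ΣR = 1.303×10^-6 + 0.08436 = 0.08436 K/W
Q = ΔT/ΣR = (-13 °C − 23.4 °C)/0.08436 = -431 W
(Negative Q ⇒ heat flows inward; heat gain = 431 W.)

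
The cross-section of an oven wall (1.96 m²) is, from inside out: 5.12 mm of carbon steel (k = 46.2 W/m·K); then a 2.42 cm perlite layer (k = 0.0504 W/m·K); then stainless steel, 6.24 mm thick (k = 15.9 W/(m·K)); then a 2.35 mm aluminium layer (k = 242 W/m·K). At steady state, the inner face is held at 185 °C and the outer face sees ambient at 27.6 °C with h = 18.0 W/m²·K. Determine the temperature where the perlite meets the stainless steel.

Series thermal resistances, inner to outer:
  R_carbon steel = L/(kA) = 0.00512/(46.2·1.96) = 5.654×10^-5 K/W
  R_perlite = L/(kA) = 0.0242/(0.0504·1.96) = 0.2450 K/W
  R_stainless steel = L/(kA) = 0.00624/(15.9·1.96) = 2.002×10^-4 K/W
  R_aluminium = L/(kA) = 0.00235/(242·1.96) = 4.954×10^-6 K/W
  R_conv,out = 1/(hA) = 1/(18.0·1.96) = 0.02834 K/W
ΣR = 5.654×10^-5 + 0.2450 + 2.002×10^-4 + 4.954×10^-6 + 0.02834 = 0.2736 K/W
Q = ΔT/ΣR = (185 °C − 27.6 °C)/0.2736 = 575.3 W
From the inner boundary to the perlite/stainless steel interface, ΣR_partial = 0.2451 K/W.
T_interface = T_in − Q·ΣR_partial = 185 °C − (575.3)(0.2451) = 44.0 °C

T = 44.0 °C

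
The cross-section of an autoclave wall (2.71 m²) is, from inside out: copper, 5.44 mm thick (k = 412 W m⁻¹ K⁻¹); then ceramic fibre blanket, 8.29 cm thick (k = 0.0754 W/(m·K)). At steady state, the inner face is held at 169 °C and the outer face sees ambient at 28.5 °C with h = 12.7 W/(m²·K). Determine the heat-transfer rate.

Q = 323 W

Treat each layer as a resistance in series:
  R_copper = L/(kA) = 0.00544/(412·2.71) = 4.872×10^-6 K/W
  R_ceramic fibre blanket = L/(kA) = 0.0829/(0.0754·2.71) = 0.4057 K/W
  R_conv,out = 1/(hA) = 1/(12.7·2.71) = 0.02906 K/W
ΣR = 4.872×10^-6 + 0.4057 + 0.02906 = 0.4348 K/W
Q = ΔT/ΣR = (169 °C − 28.5 °C)/0.4348 = 323 W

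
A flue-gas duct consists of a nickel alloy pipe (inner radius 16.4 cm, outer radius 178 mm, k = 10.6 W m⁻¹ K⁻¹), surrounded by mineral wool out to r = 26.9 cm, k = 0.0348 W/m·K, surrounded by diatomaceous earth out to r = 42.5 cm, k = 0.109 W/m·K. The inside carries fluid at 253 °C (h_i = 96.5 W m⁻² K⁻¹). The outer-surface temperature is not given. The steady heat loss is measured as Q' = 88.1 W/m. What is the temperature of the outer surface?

Sum the resistances:
  R'_conv,in = 1/(2πr h) = 1/(2π·0.164·96.5) = 0.01006 m·K/W
  R'_nickel alloy = ln(0.178/0.164)/(2πk) = 0.08192/(2π·10.6) = 0.001230 m·K/W
  R'_mineral wool = ln(0.269/0.178)/(2πk) = 0.4129/(2π·0.0348) = 1.888 m·K/W
  R'_diatomaceous earth = ln(0.425/0.269)/(2πk) = 0.4574/(2π·0.109) = 0.6678 m·K/W
ΣR = 2.568 m·K/W
ΔT = Q'·ΣR = 88.1 × 2.568 = 226.2 K
Heat flows outward, so T_out = T_in − ΔT = 253 − 226.2 = 26.8 °C

T_out = 26.8 °C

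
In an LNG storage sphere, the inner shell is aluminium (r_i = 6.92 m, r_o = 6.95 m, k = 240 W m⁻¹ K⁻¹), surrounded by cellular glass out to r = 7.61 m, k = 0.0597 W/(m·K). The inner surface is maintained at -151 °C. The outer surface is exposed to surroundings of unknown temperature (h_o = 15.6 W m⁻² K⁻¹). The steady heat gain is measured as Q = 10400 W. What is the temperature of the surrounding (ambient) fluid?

Series resistances:
  R_aluminium = (1/6.92 − 1/6.95)/(4πk) = 6.238×10^-4/(4π·240) = 2.068×10^-7 K/W
  R_cellular glass = (1/6.95 − 1/7.61)/(4πk) = 0.01248/(4π·0.0597) = 0.01663 K/W
  R_conv,out = 1/(4πr²h) = 1/(4π·7.61²·15.6) = 8.808×10^-5 K/W
ΣR = 0.01672 K/W
ΔT = Q·ΣR = 10400 × 0.01672 = 173.9 K
Heat flows inward, so T_out = T_in + ΔT = -151 + 173.9 = 22.9 °C

T_out = 22.9 °C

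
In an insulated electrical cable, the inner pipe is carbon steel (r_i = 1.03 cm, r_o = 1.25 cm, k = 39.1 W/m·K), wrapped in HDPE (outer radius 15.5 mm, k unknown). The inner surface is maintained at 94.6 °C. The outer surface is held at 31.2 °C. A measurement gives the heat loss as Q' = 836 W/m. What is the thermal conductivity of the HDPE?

ΣR = ΔT/Q' = |94.6 − 31.2|/836 = 0.07584 m·K/W
Known resistances:
  R'_carbon steel = ln(0.0125/0.0103)/(2πk) = 0.1936/(2π·39.1) = 7.880×10^-4 m·K/W
R_HDPE = ΣR − ΣR_known = 0.07584 − 7.880×10^-4 = 0.07505 m·K/W
ln(r₂/r₁)/(2πk) = 0.07505 ⇒ k = 0.2151/(2π·0.07505) = 0.456 W/m·K

k = 0.456 W/m·K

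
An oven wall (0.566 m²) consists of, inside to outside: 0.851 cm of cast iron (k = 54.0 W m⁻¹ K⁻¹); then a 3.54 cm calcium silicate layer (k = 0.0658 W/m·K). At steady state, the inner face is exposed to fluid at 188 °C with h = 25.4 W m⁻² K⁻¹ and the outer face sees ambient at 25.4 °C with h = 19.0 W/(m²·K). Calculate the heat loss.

Resistance network (inner→outer):
  R_conv,in = 1/(hA) = 1/(25.4·0.566) = 0.06956 K/W
  R_cast iron = L/(kA) = 0.00851/(54.0·0.566) = 2.784×10^-4 K/W
  R_calcium silicate = L/(kA) = 0.0354/(0.0658·0.566) = 0.9505 K/W
  R_conv,out = 1/(hA) = 1/(19.0·0.566) = 0.09299 K/W
ΣR = 0.06956 + 2.784×10^-4 + 0.9505 + 0.09299 = 1.113 K/W
Q = ΔT/ΣR = (188 °C − 25.4 °C)/1.113 = 146 W

Q = 146 W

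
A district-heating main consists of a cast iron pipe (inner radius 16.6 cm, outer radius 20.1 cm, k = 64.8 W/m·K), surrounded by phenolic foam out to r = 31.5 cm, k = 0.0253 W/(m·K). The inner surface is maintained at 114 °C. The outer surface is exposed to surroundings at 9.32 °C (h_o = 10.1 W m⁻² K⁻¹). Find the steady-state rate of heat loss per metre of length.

Series thermal resistances, inner to outer:
  R'_cast iron = ln(0.201/0.166)/(2πk) = 0.1913/(2π·64.8) = 4.699×10^-4 m·K/W
  R'_phenolic foam = ln(0.315/0.201)/(2πk) = 0.4493/(2π·0.0253) = 2.826 m·K/W
  R'_conv,out = 1/(2πr h) = 1/(2π·0.315·10.1) = 0.05003 m·K/W
ΣR = 4.699×10^-4 + 2.826 + 0.05003 = 2.876 m·K/W
Q' = ΔT/ΣR = (114 °C − 9.32 °C)/2.876 = 36.4 W/m

Q' = 36.4 W/m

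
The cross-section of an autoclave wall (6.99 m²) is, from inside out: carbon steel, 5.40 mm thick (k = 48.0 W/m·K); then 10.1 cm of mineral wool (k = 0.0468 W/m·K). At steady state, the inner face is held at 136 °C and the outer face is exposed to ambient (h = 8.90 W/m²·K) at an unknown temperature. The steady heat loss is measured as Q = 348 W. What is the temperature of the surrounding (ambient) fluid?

T_out = 23.0 °C

Sum the resistances:
  R_carbon steel = L/(kA) = 0.00540/(48.0·6.99) = 1.609×10^-5 K/W
  R_mineral wool = L/(kA) = 0.101/(0.0468·6.99) = 0.3087 K/W
  R_conv,out = 1/(hA) = 1/(8.90·6.99) = 0.01607 K/W
ΣR = 0.3248 K/W
ΔT = Q·ΣR = 348 × 0.3248 = 113.0 K
Heat flows outward, so T_out = T_in − ΔT = 136 − 113.0 = 23.0 °C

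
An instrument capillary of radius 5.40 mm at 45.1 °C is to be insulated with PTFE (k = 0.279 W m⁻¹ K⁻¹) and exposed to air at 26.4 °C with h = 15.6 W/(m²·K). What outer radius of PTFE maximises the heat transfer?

For a cylinder, r_cr = k_ins/h = 0.279/15.6 = 0.0179 m = 1.79 cm

r_cr = 1.79 cm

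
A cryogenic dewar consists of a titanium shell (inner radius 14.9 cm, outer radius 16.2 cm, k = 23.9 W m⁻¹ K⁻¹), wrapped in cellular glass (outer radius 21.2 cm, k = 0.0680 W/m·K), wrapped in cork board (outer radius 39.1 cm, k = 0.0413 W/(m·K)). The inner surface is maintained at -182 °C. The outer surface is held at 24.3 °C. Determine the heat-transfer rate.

Treat each layer as a resistance in series:
  R_titanium = (1/0.149 − 1/0.162)/(4πk) = 0.5386/(4π·23.9) = 0.001793 K/W
  R_cellular glass = (1/0.162 − 1/0.212)/(4πk) = 1.456/(4π·0.0680) = 1.704 K/W
  R_cork board = (1/0.212 − 1/0.391)/(4πk) = 2.159/(4π·0.0413) = 4.161 K/W
ΣR = 0.001793 + 1.704 + 4.161 = 5.867 K/W
Q = ΔT/ΣR = (-182 °C − 24.3 °C)/5.867 = -35.2 W
(Negative Q ⇒ heat flows inward; heat gain = 35.2 W.)

Q = 35.2 W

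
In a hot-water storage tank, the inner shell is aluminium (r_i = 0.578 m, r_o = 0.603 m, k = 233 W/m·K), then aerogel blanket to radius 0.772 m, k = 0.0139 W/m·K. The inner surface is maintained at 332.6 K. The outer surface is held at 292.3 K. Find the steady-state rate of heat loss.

Treat each layer as a resistance in series:
  R_aluminium = (1/0.578 − 1/0.603)/(4πk) = 0.07173/(4π·233) = 2.450×10^-5 K/W
  R_aerogel blanket = (1/0.603 − 1/0.772)/(4πk) = 0.3630/(4π·0.0139) = 2.078 K/W
ΣR = 2.450×10^-5 + 2.078 = 2.078 K/W
Q = ΔT/ΣR = (332.6 K − 292.3 K)/2.078 = 19.4 W

Q = 19.4 W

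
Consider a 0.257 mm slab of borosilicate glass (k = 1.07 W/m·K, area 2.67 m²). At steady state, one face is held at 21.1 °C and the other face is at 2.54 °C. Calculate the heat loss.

Q = 206 kW

Q = kA·ΔT/L = 1.07 × 2.67 × |21.1 °C − 2.54 °C| / 2.57×10^-4 = 2.06×10^5 W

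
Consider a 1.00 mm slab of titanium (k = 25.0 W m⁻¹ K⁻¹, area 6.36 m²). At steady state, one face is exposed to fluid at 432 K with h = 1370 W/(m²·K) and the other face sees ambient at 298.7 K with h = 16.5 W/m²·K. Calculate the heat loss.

Treat each layer as a resistance in series:
  R_conv,in = 1/(hA) = 1/(1370·6.36) = 1.148×10^-4 K/W
  R_titanium = L/(kA) = 0.00100/(25.0·6.36) = 6.289×10^-6 K/W
  R_conv,out = 1/(hA) = 1/(16.5·6.36) = 0.009529 K/W
ΣR = 1.148×10^-4 + 6.289×10^-6 + 0.009529 = 0.009650 K/W
Q = ΔT/ΣR = (432 K − 298.7 K)/0.009650 = 13800 W

Q = 13.8 kW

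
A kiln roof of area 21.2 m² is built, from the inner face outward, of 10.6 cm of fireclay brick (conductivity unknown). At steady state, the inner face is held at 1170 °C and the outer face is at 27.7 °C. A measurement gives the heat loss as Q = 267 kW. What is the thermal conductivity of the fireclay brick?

k = 1.17 W/m·K

ΣR = ΔT/Q = |1170 − 27.7|/2.67×10^5 = 0.004278 K/W
L/(kA) = 0.004278 ⇒ k = 0.106/(0.004278·21.2) = 1.17 W/m·K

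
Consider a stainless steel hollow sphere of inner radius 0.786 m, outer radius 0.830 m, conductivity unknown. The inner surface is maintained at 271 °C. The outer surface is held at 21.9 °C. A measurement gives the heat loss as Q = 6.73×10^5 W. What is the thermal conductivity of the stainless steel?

k = 14.5 W/m·K

ΣR = ΔT/Q = |271 − 21.9|/6.73×10^5 = 3.701×10^-4 K/W
(1/r₁−1/r₂)/(4πk) = 3.701×10^-4 ⇒ k = 0.06745/(4π·3.701×10^-4) = 14.5 W/m·K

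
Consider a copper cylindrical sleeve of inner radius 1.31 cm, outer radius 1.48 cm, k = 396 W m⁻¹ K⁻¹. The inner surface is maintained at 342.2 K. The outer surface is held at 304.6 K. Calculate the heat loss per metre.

Q' = 7.67×10^5 W/m

Q' = 2πk·ΔT/ln(r₂/r₁) = 2π × 396 × 37.6 / ln(0.0148/0.0131) = 7.67×10^5 W/m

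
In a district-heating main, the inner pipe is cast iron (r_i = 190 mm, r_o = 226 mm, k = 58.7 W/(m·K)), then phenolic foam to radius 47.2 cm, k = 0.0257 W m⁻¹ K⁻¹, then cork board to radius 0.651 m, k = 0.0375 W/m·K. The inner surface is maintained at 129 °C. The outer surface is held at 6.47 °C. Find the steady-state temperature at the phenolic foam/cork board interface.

Treat each layer as a resistance in series:
  R'_cast iron = ln(0.226/0.190)/(2πk) = 0.1735/(2π·58.7) = 4.704×10^-4 m·K/W
  R'_phenolic foam = ln(0.472/0.226)/(2πk) = 0.7364/(2π·0.0257) = 4.561 m·K/W
  R'_cork board = ln(0.651/0.472)/(2πk) = 0.3215/(2π·0.0375) = 1.365 m·K/W
ΣR = 4.704×10^-4 + 4.561 + 1.365 = 5.926 m·K/W
Q' = ΔT/ΣR = (129 °C − 6.47 °C)/5.926 = 20.68 W/m
From the inner boundary to the phenolic foam/cork board interface, ΣR_partial = 4.561 m·K/W.
T_interface = T_in − Q'·ΣR_partial = 129 °C − (20.68)(4.561) = 34.7 °C

T = 34.7 °C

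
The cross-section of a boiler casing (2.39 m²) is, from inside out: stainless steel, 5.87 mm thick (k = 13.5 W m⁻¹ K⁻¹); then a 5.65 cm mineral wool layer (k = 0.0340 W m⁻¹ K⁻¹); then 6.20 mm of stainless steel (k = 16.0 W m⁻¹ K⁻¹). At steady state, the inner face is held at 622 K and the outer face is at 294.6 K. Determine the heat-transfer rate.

Q = 471 W

Resistance network (inner→outer):
  R_stainless steel = L/(kA) = 0.00587/(13.5·2.39) = 1.819×10^-4 K/W
  R_mineral wool = L/(kA) = 0.0565/(0.0340·2.39) = 0.6953 K/W
  R_stainless steel = L/(kA) = 0.00620/(16.0·2.39) = 1.621×10^-4 K/W
ΣR = 1.819×10^-4 + 0.6953 + 1.621×10^-4 = 0.6956 K/W
Q = ΔT/ΣR = (622 K − 294.6 K)/0.6956 = 471 W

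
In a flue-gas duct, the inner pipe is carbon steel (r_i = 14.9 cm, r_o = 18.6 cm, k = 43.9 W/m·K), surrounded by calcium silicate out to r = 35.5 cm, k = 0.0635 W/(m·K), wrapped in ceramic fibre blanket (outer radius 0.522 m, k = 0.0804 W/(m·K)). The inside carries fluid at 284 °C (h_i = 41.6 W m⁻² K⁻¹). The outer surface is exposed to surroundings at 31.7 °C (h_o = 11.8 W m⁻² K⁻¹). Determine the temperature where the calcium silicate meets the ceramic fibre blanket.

T = 113 °C

Series thermal resistances, inner to outer:
  R'_conv,in = 1/(2πr h) = 1/(2π·0.149·41.6) = 0.02568 m·K/W
  R'_carbon steel = ln(0.186/0.149)/(2πk) = 0.2218/(2π·43.9) = 8.041×10^-4 m·K/W
  R'_calcium silicate = ln(0.355/0.186)/(2πk) = 0.6464/(2π·0.0635) = 1.620 m·K/W
  R'_ceramic fibre blanket = ln(0.522/0.355)/(2πk) = 0.3855/(2π·0.0804) = 0.7632 m·K/W
  R'_conv,out = 1/(2πr h) = 1/(2π·0.522·11.8) = 0.02584 m·K/W
ΣR = 0.02568 + 8.041×10^-4 + 1.620 + 0.7632 + 0.02584 = 2.436 m·K/W
Q' = ΔT/ΣR = (284 °C − 31.7 °C)/2.436 = 103.6 W/m
From the inner boundary to the calcium silicate/ceramic fibre blanket interface, ΣR_partial = 1.646 m·K/W.
T_interface = T_in − Q'·ΣR_partial = 284 °C − (103.6)(1.646) = 113 °C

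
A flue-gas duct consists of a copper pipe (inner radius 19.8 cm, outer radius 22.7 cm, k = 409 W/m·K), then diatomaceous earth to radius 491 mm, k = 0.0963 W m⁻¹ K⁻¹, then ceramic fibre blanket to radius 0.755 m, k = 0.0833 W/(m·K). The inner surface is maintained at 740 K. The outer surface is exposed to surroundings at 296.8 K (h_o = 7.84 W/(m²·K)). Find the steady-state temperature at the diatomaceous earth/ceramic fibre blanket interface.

Series thermal resistances, inner to outer:
  R'_copper = ln(0.227/0.198)/(2πk) = 0.1367/(2π·409) = 5.319×10^-5 m·K/W
  R'_diatomaceous earth = ln(0.491/0.227)/(2πk) = 0.7715/(2π·0.0963) = 1.275 m·K/W
  R'_ceramic fibre blanket = ln(0.755/0.491)/(2πk) = 0.4303/(2π·0.0833) = 0.8221 m·K/W
  R'_conv,out = 1/(2πr h) = 1/(2π·0.755·7.84) = 0.02689 m·K/W
ΣR = 5.319×10^-5 + 1.275 + 0.8221 + 0.02689 = 2.124 m·K/W
Q' = ΔT/ΣR = (740 K − 296.8 K)/2.124 = 208.7 W/m
From the inner boundary to the diatomaceous earth/ceramic fibre blanket interface, ΣR_partial = 1.275 m·K/W.
T_interface = T_in − Q'·ΣR_partial = 740 K − (208.7)(1.275) = 474 K

T = 474 K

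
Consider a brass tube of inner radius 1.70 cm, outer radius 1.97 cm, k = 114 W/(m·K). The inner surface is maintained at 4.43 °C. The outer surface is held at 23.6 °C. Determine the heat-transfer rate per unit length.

Q' = 93200 W/m

Q' = 2πk·ΔT/ln(r₂/r₁) = 2π × 114 × 19.17 / ln(0.0197/0.0170) = 93200 W/m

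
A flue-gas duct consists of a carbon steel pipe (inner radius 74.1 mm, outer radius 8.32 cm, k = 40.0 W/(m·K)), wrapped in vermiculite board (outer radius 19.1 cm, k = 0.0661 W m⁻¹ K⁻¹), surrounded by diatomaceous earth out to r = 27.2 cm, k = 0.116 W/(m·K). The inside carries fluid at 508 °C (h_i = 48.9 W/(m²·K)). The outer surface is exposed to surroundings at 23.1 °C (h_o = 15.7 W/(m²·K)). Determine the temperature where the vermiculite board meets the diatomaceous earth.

T = 122 °C

Resistance network (inner→outer):
  R'_conv,in = 1/(2πr h) = 1/(2π·0.0741·48.9) = 0.04392 m·K/W
  R'_carbon steel = ln(0.0832/0.0741)/(2πk) = 0.1158/(2π·40.0) = 4.609×10^-4 m·K/W
  R'_vermiculite board = ln(0.191/0.0832)/(2πk) = 0.8310/(2π·0.0661) = 2.001 m·K/W
  R'_diatomaceous earth = ln(0.272/0.191)/(2πk) = 0.3535/(2π·0.116) = 0.4851 m·K/W
  R'_conv,out = 1/(2πr h) = 1/(2π·0.272·15.7) = 0.03727 m·K/W
ΣR = 0.04392 + 4.609×10^-4 + 2.001 + 0.4851 + 0.03727 = 2.568 m·K/W
Q' = ΔT/ΣR = (508 °C − 23.1 °C)/2.568 = 188.8 W/m
From the inner boundary to the vermiculite board/diatomaceous earth interface, ΣR_partial = 2.045 m·K/W.
T_interface = T_in − Q'·ΣR_partial = 508 °C − (188.8)(2.045) = 122 °C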